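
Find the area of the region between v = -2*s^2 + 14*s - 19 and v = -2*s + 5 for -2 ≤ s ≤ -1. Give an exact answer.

On [-2, -1], (-2*s^2 + 14*s - 19) - (-2*s + 5) = -2*s^2 + 16*s - 24 is ≤ 0 throughout, so the area is a single integral of |-2*s^2 + 16*s - 24|.
∫[-2,-1] (-2*s^2 + 16*s - 24) ds = -158/3; the area of that piece is 158/3.

158/3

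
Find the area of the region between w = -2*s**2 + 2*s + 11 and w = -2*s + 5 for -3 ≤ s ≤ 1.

32

The difference (-2*s**2 + 2*s + 11) - (-2*s + 5) = -2*s**2 + 4*s + 6 changes sign at s = -1 inside [-3, 1], so split the integral there.
∫[-3,-1] (-2*s**2 + 4*s + 6) ds = -64/3; the area of that piece is 64/3.
∫[-1,1] (-2*s**2 + 4*s + 6) ds = 32/3.
Total area = 64/3 + 32/3 = 32.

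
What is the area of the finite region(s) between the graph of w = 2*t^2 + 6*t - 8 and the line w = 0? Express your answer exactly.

125/3

The curve meets the t-axis where 2*t^2 + 6*t - 8 = 0, i.e. 2*(t - 1)*(t + 4) = 0, at t = -4, 1.
On [-4, 1] the curve lies below the axis; ∫[-4,1] (2*t^2 + 6*t - 8) dt = -125/3, giving area 125/3.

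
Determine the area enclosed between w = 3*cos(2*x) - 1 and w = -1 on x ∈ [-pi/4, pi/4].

3

On [-pi/4, pi/4], (3*cos(2*x) - 1) - (-1) = 3*cos(2*x) is ≥ 0 throughout, so the area is a single integral of |3*cos(2*x)|.
∫[-pi/4,pi/4] (3*cos(2*x)) dx = 3.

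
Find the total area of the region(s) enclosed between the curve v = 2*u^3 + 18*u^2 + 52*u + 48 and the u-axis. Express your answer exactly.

1

The curve meets the u-axis where 2*u^3 + 18*u^2 + 52*u + 48 = 0, i.e. 2*(u + 2)*(u + 3)*(u + 4) = 0, at u = -4, -3, -2.
On [-4, -3] the curve lies above the axis; ∫[-4,-3] (2*u^3 + 18*u^2 + 52*u + 48) du = 1/2, giving area 1/2.
On [-3, -2] the curve lies below the axis; ∫[-3,-2] (2*u^3 + 18*u^2 + 52*u + 48) du = -1/2, giving area 1/2.
Total area = 1/2 + 1/2 = 1.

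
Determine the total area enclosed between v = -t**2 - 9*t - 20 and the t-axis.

1/6

The curve meets the t-axis where -t**2 - 9*t - 20 = 0, i.e. -(t + 4)*(t + 5) = 0, at t = -5, -4.
On [-5, -4] the curve lies above the axis; ∫[-5,-4] (-t**2 - 9*t - 20) dt = 1/6, giving area 1/6.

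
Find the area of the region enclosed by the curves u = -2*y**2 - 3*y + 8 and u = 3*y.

125/3

Both boundary curves give u as a function of y, so integrate with respect to y. Setting them equal: -2*y**2 - 6*y + 8 = 0, i.e. -2*(y - 1)*(y + 4) = 0, so they meet at y = -4, 1.
For y in [-4, 1], u = -2*y**2 - 3*y + 8 is on the right; area = ∫[-4,1] (-2*y**2 - 6*y + 8) dy = 125/3.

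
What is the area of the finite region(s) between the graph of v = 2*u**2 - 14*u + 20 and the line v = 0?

The curve meets the u-axis where 2*u**2 - 14*u + 20 = 0, i.e. 2*(u - 5)*(u - 2) = 0, at u = 2, 5.
On [2, 5] the curve lies below the axis; ∫[2,5] (2*u**2 - 14*u + 20) du = -9, giving area 9.

9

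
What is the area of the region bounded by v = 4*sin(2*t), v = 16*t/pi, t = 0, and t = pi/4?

On [0, pi/4], (4*sin(2*t)) - (16*t/pi) = -16*t/pi + 4*sin(2*t) is ≥ 0 throughout, so the area is a single integral of |-16*t/pi + 4*sin(2*t)|.
∫[0,pi/4] (-16*t/pi + 4*sin(2*t)) dt = 2 - pi/2.

2 - pi/2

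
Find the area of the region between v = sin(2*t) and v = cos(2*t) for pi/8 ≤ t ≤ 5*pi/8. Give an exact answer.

On [pi/8, 5*pi/8], (sin(2*t)) - (cos(2*t)) = sin(2*t) - cos(2*t) is ≥ 0 throughout, so the area is a single integral of |sin(2*t) - cos(2*t)|.
∫[pi/8,5*pi/8] (sin(2*t) - cos(2*t)) dt = sqrt(2).

sqrt(2)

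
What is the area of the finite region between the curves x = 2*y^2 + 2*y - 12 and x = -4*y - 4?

125/3

Both boundary curves give x as a function of y, so integrate with respect to y. Setting them equal: 2*y^2 + 6*y - 8 = 0, i.e. 2*(y - 1)*(y + 4) = 0, so they meet at y = -4, 1.
For y in [-4, 1], x = 2*y^2 + 2*y - 12 is on the left; area = ∫[-4,1] (-(2*y^2 + 6*y - 8)) dy = 125/3.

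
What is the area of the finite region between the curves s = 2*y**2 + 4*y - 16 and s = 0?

Both boundary curves give s as a function of y, so integrate with respect to y. Setting them equal: 2*y**2 + 4*y - 16 = 0, i.e. 2*(y - 2)*(y + 4) = 0, so they meet at y = -4, 2.
For y in [-4, 2], s = 2*y**2 + 4*y - 16 is on the left; area = ∫[-4,2] (-(2*y**2 + 4*y - 16)) dy = 72.

72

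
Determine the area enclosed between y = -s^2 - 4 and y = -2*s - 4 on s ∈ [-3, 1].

The difference (-s^2 - 4) - (-2*s - 4) = -s^2 + 2*s changes sign at s = 0 inside [-3, 1], so split the integral there.
∫[-3,0] (-s^2 + 2*s) ds = -18; the area of that piece is 18.
∫[0,1] (-s^2 + 2*s) ds = 2/3.
Total area = 18 + 2/3 = 56/3.

56/3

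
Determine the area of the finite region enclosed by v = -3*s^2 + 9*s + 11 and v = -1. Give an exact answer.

Set the curves equal: -3*s^2 + 9*s + 11 = -1, so -3*s^2 + 9*s + 12 = 0, which factors as -3*(s - 4)*(s + 1) = 0. The curves meet at s = -1, 4.
On [-1, 4], v = -3*s^2 + 9*s + 11 is on top; that piece has area ∫[-1,4] (-3*s^2 + 9*s + 12) ds = 125/2.

125/2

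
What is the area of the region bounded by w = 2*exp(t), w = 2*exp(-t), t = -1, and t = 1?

-8 + 4*exp(-1) + 4*exp(1)

The difference (2*exp(t)) - (2*exp(-t)) = 2*exp(t) - 2*exp(-t) changes sign at t = 0 inside [-1, 1], so split the integral there.
∫[-1,0] (2*exp(t) - 2*exp(-t)) dt = -2*exp(1) - 2*exp(-1) + 4; the area of that piece is -4 + 2*exp(-1) + 2*exp(1).
∫[0,1] (2*exp(t) - 2*exp(-t)) dt = -4 + 2*exp(-1) + 2*exp(1).
Total area = (-4 + 2*exp(-1) + 2*exp(1)) + (-4 + 2*exp(-1) + 2*exp(1)) = -8 + 4*exp(-1) + 4*exp(1).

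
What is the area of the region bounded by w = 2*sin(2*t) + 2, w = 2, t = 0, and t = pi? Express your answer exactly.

4

The difference (2*sin(2*t) + 2) - (2) = 2*sin(2*t) changes sign at t = pi/2 inside [0, pi], so split the integral there.
∫[0,pi/2] (2*sin(2*t)) dt = 2.
∫[pi/2,pi] (2*sin(2*t)) dt = -2; the area of that piece is 2.
Total area = 2 + 2 = 4.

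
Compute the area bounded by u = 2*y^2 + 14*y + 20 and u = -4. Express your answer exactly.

1/3

Both boundary curves give u as a function of y, so integrate with respect to y. Setting them equal: 2*y^2 + 14*y + 24 = 0, i.e. 2*(y + 3)*(y + 4) = 0, so they meet at y = -4, -3.
For y in [-4, -3], u = 2*y^2 + 14*y + 20 is on the left; area = ∫[-4,-3] (-(2*y^2 + 14*y + 24)) dy = 1/3.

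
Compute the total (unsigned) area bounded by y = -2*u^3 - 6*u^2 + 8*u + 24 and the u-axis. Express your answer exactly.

131/2

The curve meets the u-axis where -2*u^3 - 6*u^2 + 8*u + 24 = 0, i.e. -2*(u - 2)*(u + 2)*(u + 3) = 0, at u = -3, -2, 2.
On [-3, -2] the curve lies below the axis; ∫[-3,-2] (-2*u^3 - 6*u^2 + 8*u + 24) du = -3/2, giving area 3/2.
On [-2, 2] the curve lies above the axis; ∫[-2,2] (-2*u^3 - 6*u^2 + 8*u + 24) du = 64, giving area 64.
Total area = 3/2 + 64 = 131/2.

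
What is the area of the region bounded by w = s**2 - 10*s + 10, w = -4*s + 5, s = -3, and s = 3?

176/3

The difference (s**2 - 10*s + 10) - (-4*s + 5) = s**2 - 6*s + 5 changes sign at s = 1 inside [-3, 3], so split the integral there.
∫[-3,1] (s**2 - 6*s + 5) ds = 160/3.
∫[1,3] (s**2 - 6*s + 5) ds = -16/3; the area of that piece is 16/3.
Total area = 160/3 + 16/3 = 176/3.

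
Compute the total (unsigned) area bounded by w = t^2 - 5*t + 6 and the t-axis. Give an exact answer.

The curve meets the t-axis where t^2 - 5*t + 6 = 0, i.e. (t - 3)*(t - 2) = 0, at t = 2, 3.
On [2, 3] the curve lies below the axis; ∫[2,3] (t^2 - 5*t + 6) dt = -1/6, giving area 1/6.

1/6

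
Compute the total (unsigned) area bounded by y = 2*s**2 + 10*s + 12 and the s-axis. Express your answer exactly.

The curve meets the s-axis where 2*s**2 + 10*s + 12 = 0, i.e. 2*(s + 2)*(s + 3) = 0, at s = -3, -2.
On [-3, -2] the curve lies below the axis; ∫[-3,-2] (2*s**2 + 10*s + 12) ds = -1/3, giving area 1/3.

1/3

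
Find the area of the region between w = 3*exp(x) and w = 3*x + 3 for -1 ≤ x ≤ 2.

-27/2 - 3*exp(-1) + 3*exp(2)

On [-1, 2], (3*exp(x)) - (3*x + 3) = -3*x + 3*exp(x) - 3 is ≥ 0 throughout, so the area is a single integral of |-3*x + 3*exp(x) - 3|.
∫[-1,2] (-3*x + 3*exp(x) - 3) dx = -27/2 - 3*exp(-1) + 3*exp(2).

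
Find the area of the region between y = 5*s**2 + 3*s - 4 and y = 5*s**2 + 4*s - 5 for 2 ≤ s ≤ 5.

15/2

On [2, 5], (5*s**2 + 3*s - 4) - (5*s**2 + 4*s - 5) = -s + 1 is ≤ 0 throughout, so the area is a single integral of |-s + 1|.
∫[2,5] (-s + 1) ds = -15/2; the area of that piece is 15/2.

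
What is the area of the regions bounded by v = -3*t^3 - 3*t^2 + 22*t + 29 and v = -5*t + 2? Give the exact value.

148

Set the curves equal: -3*t^3 - 3*t^2 + 22*t + 29 = -5*t + 2, so -3*t^3 - 3*t^2 + 27*t + 27 = 0, which factors as -3*(t - 3)*(t + 1)*(t + 3) = 0. The curves meet at t = -3, -1, 3.
On [-3, -1], v = -5*t + 2 is on top; that piece has area ∫[-3,-1] (-(-3*t^3 - 3*t^2 + 27*t + 27)) dt = 20.
On [-1, 3], v = -3*t^3 - 3*t^2 + 22*t + 29 is on top; that piece has area ∫[-1,3] (-3*t^3 - 3*t^2 + 27*t + 27) dt = 128.
Total enclosed area = 20 + 128 = 148.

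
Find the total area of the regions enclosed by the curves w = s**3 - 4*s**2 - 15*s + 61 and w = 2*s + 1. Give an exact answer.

Set the curves equal: s**3 - 4*s**2 - 15*s + 61 = 2*s + 1, so s**3 - 4*s**2 - 17*s + 60 = 0, which factors as (s - 5)*(s - 3)*(s + 4) = 0. The curves meet at s = -4, 3, 5.
On [-4, 3], w = s**3 - 4*s**2 - 15*s + 61 is on top; that piece has area ∫[-4,3] (s**3 - 4*s**2 - 17*s + 60) ds = 3773/12.
On [3, 5], w = 2*s + 1 is on top; that piece has area ∫[3,5] (-(s**3 - 4*s**2 - 17*s + 60)) ds = 32/3.
Total enclosed area = 3773/12 + 32/3 = 3901/12.

3901/12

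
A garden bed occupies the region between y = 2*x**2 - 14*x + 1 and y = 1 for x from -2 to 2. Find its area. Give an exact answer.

56

The difference (2*x**2 - 14*x + 1) - (1) = 2*x**2 - 14*x changes sign at x = 0 inside [-2, 2], so split the integral there.
∫[-2,0] (2*x**2 - 14*x) dx = 100/3.
∫[0,2] (2*x**2 - 14*x) dx = -68/3; the area of that piece is 68/3.
Total area = 100/3 + 68/3 = 56.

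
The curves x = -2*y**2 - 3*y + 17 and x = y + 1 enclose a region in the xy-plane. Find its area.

72

Both boundary curves give x as a function of y, so integrate with respect to y. Setting them equal: -2*y**2 - 4*y + 16 = 0, i.e. -2*(y - 2)*(y + 4) = 0, so they meet at y = -4, 2.
For y in [-4, 2], x = -2*y**2 - 3*y + 17 is on the right; area = ∫[-4,2] (-2*y**2 - 4*y + 16) dy = 72.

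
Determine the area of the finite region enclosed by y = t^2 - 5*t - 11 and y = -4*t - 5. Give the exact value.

125/6

Set the curves equal: t^2 - 5*t - 11 = -4*t - 5, so t^2 - t - 6 = 0, which factors as (t - 3)*(t + 2) = 0. The curves meet at t = -2, 3.
On [-2, 3], y = -4*t - 5 is on top; that piece has area ∫[-2,3] (-(t^2 - t - 6)) dt = 125/6.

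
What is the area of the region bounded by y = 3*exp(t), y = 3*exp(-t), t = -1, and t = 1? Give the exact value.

-12 + 6*exp(-1) + 6*exp(1)

The difference (3*exp(t)) - (3*exp(-t)) = 3*exp(t) - 3*exp(-t) changes sign at t = 0 inside [-1, 1], so split the integral there.
∫[-1,0] (3*exp(t) - 3*exp(-t)) dt = -3*exp(1) - 3*exp(-1) + 6; the area of that piece is -6 + 3*exp(-1) + 3*exp(1).
∫[0,1] (3*exp(t) - 3*exp(-t)) dt = -6 + 3*exp(-1) + 3*exp(1).
Total area = (-6 + 3*exp(-1) + 3*exp(1)) + (-6 + 3*exp(-1) + 3*exp(1)) = -12 + 6*exp(-1) + 6*exp(1).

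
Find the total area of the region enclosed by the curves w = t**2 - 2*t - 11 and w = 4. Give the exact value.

256/3

Set the curves equal: t**2 - 2*t - 11 = 4, so t**2 - 2*t - 15 = 0, which factors as (t - 5)*(t + 3) = 0. The curves meet at t = -3, 5.
On [-3, 5], w = 4 is on top; that piece has area ∫[-3,5] (-(t**2 - 2*t - 15)) dt = 256/3.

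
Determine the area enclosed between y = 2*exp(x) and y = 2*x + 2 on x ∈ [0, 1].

On [0, 1], (2*exp(x)) - (2*x + 2) = -2*x + 2*exp(x) - 2 is ≥ 0 throughout, so the area is a single integral of |-2*x + 2*exp(x) - 2|.
∫[0,1] (-2*x + 2*exp(x) - 2) dx = -5 + 2*exp(1).

-5 + 2*exp(1)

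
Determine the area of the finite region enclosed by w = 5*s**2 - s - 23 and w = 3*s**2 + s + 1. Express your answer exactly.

Set the curves equal: 5*s**2 - s - 23 = 3*s**2 + s + 1, so 2*s**2 - 2*s - 24 = 0, which factors as 2*(s - 4)*(s + 3) = 0. The curves meet at s = -3, 4.
On [-3, 4], w = 3*s**2 + s + 1 is on top; that piece has area ∫[-3,4] (-(2*s**2 - 2*s - 24)) ds = 343/3.

343/3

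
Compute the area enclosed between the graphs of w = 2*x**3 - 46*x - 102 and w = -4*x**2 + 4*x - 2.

2459/3

Set the curves equal: 2*x**3 - 46*x - 102 = -4*x**2 + 4*x - 2, so 2*x**3 + 4*x**2 - 50*x - 100 = 0, which factors as 2*(x - 5)*(x + 2)*(x + 5) = 0. The curves meet at x = -5, -2, 5.
On [-5, -2], w = 2*x**3 - 46*x - 102 is on top; that piece has area ∫[-5,-2] (2*x**3 + 4*x**2 - 50*x - 100) dx = 153/2.
On [-2, 5], w = -4*x**2 + 4*x - 2 is on top; that piece has area ∫[-2,5] (-(2*x**3 + 4*x**2 - 50*x - 100)) dx = 4459/6.
Total enclosed area = 153/2 + 4459/6 = 2459/3.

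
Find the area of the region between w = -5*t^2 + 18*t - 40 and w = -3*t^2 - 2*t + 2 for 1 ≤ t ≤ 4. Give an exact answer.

The difference (-5*t^2 + 18*t - 40) - (-3*t^2 - 2*t + 2) = -2*t^2 + 20*t - 42 changes sign at t = 3 inside [1, 4], so split the integral there.
∫[1,3] (-2*t^2 + 20*t - 42) dt = -64/3; the area of that piece is 64/3.
∫[3,4] (-2*t^2 + 20*t - 42) dt = 10/3.
Total area = 64/3 + 10/3 = 74/3.

74/3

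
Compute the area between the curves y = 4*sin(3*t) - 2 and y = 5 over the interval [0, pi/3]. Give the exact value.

On [0, pi/3], (4*sin(3*t) - 2) - (5) = 4*sin(3*t) - 7 is ≤ 0 throughout, so the area is a single integral of |4*sin(3*t) - 7|.
∫[0,pi/3] (4*sin(3*t) - 7) dt = 8/3 - 7*pi/3; the area of that piece is -8/3 + 7*pi/3.

-8/3 + 7*pi/3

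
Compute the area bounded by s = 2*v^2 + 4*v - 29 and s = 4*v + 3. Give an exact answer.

512/3

Both boundary curves give s as a function of v, so integrate with respect to v. Setting them equal: 2*v^2 - 32 = 0, i.e. 2*(v - 4)*(v + 4) = 0, so they meet at v = -4, 4.
For v in [-4, 4], s = 2*v^2 + 4*v - 29 is on the left; area = ∫[-4,4] (-(2*v^2 - 32)) dv = 512/3.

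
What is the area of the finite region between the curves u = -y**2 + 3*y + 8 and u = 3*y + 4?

32/3

Both boundary curves give u as a function of y, so integrate with respect to y. Setting them equal: -y**2 + 4 = 0, i.e. -(y - 2)*(y + 2) = 0, so they meet at y = -2, 2.
For y in [-2, 2], u = -y**2 + 3*y + 8 is on the right; area = ∫[-2,2] (-y**2 + 4) dy = 32/3.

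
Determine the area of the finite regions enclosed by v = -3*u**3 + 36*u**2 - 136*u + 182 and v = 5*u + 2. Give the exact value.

3/2

Set the curves equal: -3*u**3 + 36*u**2 - 136*u + 182 = 5*u + 2, so -3*u**3 + 36*u**2 - 141*u + 180 = 0, which factors as -3*(u - 5)*(u - 4)*(u - 3) = 0. The curves meet at u = 3, 4, 5.
On [3, 4], v = 5*u + 2 is on top; that piece has area ∫[3,4] (-(-3*u**3 + 36*u**2 - 141*u + 180)) du = 3/4.
On [4, 5], v = -3*u**3 + 36*u**2 - 136*u + 182 is on top; that piece has area ∫[4,5] (-3*u**3 + 36*u**2 - 141*u + 180) du = 3/4.
Total enclosed area = 3/4 + 3/4 = 3/2.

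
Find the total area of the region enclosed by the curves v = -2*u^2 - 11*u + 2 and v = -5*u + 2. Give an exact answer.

9

Set the curves equal: -2*u^2 - 11*u + 2 = -5*u + 2, so -2*u^2 - 6*u = 0, which factors as -2*u*(u + 3) = 0. The curves meet at u = -3, 0.
On [-3, 0], v = -2*u^2 - 11*u + 2 is on top; that piece has area ∫[-3,0] (-2*u^2 - 6*u) du = 9.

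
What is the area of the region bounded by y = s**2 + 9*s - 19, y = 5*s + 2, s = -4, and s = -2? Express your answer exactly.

On [-4, -2], (s**2 + 9*s - 19) - (5*s + 2) = s**2 + 4*s - 21 is ≤ 0 throughout, so the area is a single integral of |s**2 + 4*s - 21|.
∫[-4,-2] (s**2 + 4*s - 21) ds = -142/3; the area of that piece is 142/3.

142/3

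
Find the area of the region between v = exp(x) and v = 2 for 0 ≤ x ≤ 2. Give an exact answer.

-7 + 4*log(2) + exp(2)

The difference (exp(x)) - (2) = exp(x) - 2 changes sign at x = log(2) inside [0, 2], so split the integral there.
∫[0,log(2)] (exp(x) - 2) dx = 1 - log(4); the area of that piece is -1 + log(4).
∫[log(2),2] (exp(x) - 2) dx = -6 + 2*log(2) + exp(2).
Total area = (-1 + log(4)) + (-6 + 2*log(2) + exp(2)) = -7 + 4*log(2) + exp(2).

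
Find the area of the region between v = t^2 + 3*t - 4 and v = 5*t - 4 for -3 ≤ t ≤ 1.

56/3

The difference (t^2 + 3*t - 4) - (5*t - 4) = t^2 - 2*t changes sign at t = 0 inside [-3, 1], so split the integral there.
∫[-3,0] (t^2 - 2*t) dt = 18.
∫[0,1] (t^2 - 2*t) dt = -2/3; the area of that piece is 2/3.
Total area = 18 + 2/3 = 56/3.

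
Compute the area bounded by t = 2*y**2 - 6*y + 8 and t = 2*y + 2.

8/3

Both boundary curves give t as a function of y, so integrate with respect to y. Setting them equal: 2*y**2 - 8*y + 6 = 0, i.e. 2*(y - 3)*(y - 1) = 0, so they meet at y = 1, 3.
For y in [1, 3], t = 2*y**2 - 6*y + 8 is on the left; area = ∫[1,3] (-(2*y**2 - 8*y + 6)) dy = 8/3.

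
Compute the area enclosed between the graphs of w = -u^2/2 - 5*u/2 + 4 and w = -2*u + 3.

9/4

Set the curves equal: -u^2/2 - 5*u/2 + 4 = -2*u + 3, so -u^2/2 - u/2 + 1 = 0, which factors as -(u - 1)*(u + 2)/2 = 0. The curves meet at u = -2, 1.
On [-2, 1], w = -u^2/2 - 5*u/2 + 4 is on top; that piece has area ∫[-2,1] (-u^2/2 - u/2 + 1) du = 9/4.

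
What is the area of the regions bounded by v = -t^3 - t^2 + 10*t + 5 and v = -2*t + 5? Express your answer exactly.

937/12

Set the curves equal: -t^3 - t^2 + 10*t + 5 = -2*t + 5, so -t^3 - t^2 + 12*t = 0, which factors as -t*(t - 3)*(t + 4) = 0. The curves meet at t = -4, 0, 3.
On [-4, 0], v = -2*t + 5 is on top; that piece has area ∫[-4,0] (-(-t^3 - t^2 + 12*t)) dt = 160/3.
On [0, 3], v = -t^3 - t^2 + 10*t + 5 is on top; that piece has area ∫[0,3] (-t^3 - t^2 + 12*t) dt = 99/4.
Total enclosed area = 160/3 + 99/4 = 937/12.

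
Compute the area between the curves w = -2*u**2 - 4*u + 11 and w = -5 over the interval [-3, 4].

96

The difference (-2*u**2 - 4*u + 11) - (-5) = -2*u**2 - 4*u + 16 changes sign at u = 2 inside [-3, 4], so split the integral there.
∫[-3,2] (-2*u**2 - 4*u + 16) du = 200/3.
∫[2,4] (-2*u**2 - 4*u + 16) du = -88/3; the area of that piece is 88/3.
Total area = 200/3 + 88/3 = 96.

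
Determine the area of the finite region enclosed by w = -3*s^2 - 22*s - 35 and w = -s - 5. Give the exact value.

Set the curves equal: -3*s^2 - 22*s - 35 = -s - 5, so -3*s^2 - 21*s - 30 = 0, which factors as -3*(s + 2)*(s + 5) = 0. The curves meet at s = -5, -2.
On [-5, -2], w = -3*s^2 - 22*s - 35 is on top; that piece has area ∫[-5,-2] (-3*s^2 - 21*s - 30) ds = 27/2.

27/2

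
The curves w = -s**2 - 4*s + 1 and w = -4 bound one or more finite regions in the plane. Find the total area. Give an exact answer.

36

Set the curves equal: -s**2 - 4*s + 1 = -4, so -s**2 - 4*s + 5 = 0, which factors as -(s - 1)*(s + 5) = 0. The curves meet at s = -5, 1.
On [-5, 1], w = -s**2 - 4*s + 1 is on top; that piece has area ∫[-5,1] (-s**2 - 4*s + 5) ds = 36.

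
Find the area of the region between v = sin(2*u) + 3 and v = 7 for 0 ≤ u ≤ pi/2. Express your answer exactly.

On [0, pi/2], (sin(2*u) + 3) - (7) = sin(2*u) - 4 is ≤ 0 throughout, so the area is a single integral of |sin(2*u) - 4|.
∫[0,pi/2] (sin(2*u) - 4) du = 1 - 2*pi; the area of that piece is -1 + 2*pi.

-1 + 2*pi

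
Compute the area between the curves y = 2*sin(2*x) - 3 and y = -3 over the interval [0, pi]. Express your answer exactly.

The difference (2*sin(2*x) - 3) - (-3) = 2*sin(2*x) changes sign at x = pi/2 inside [0, pi], so split the integral there.
∫[0,pi/2] (2*sin(2*x)) dx = 2.
∫[pi/2,pi] (2*sin(2*x)) dx = -2; the area of that piece is 2.
Total area = 2 + 2 = 4.

4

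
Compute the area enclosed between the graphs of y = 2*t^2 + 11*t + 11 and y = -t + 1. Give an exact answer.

64/3

Set the curves equal: 2*t^2 + 11*t + 11 = -t + 1, so 2*t^2 + 12*t + 10 = 0, which factors as 2*(t + 1)*(t + 5) = 0. The curves meet at t = -5, -1.
On [-5, -1], y = -t + 1 is on top; that piece has area ∫[-5,-1] (-(2*t^2 + 12*t + 10)) dt = 64/3.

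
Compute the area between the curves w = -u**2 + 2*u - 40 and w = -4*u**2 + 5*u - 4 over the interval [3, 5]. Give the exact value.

21

The difference (-u**2 + 2*u - 40) - (-4*u**2 + 5*u - 4) = 3*u**2 - 3*u - 36 changes sign at u = 4 inside [3, 5], so split the integral there.
∫[3,4] (3*u**2 - 3*u - 36) du = -19/2; the area of that piece is 19/2.
∫[4,5] (3*u**2 - 3*u - 36) du = 23/2.
Total area = 19/2 + 23/2 = 21.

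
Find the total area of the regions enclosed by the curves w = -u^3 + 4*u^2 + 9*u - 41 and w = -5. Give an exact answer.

1741/12

Set the curves equal: -u^3 + 4*u^2 + 9*u - 41 = -5, so -u^3 + 4*u^2 + 9*u - 36 = 0, which factors as -(u - 4)*(u - 3)*(u + 3) = 0. The curves meet at u = -3, 3, 4.
On [-3, 3], w = -5 is on top; that piece has area ∫[-3,3] (-(-u^3 + 4*u^2 + 9*u - 36)) du = 144.
On [3, 4], w = -u^3 + 4*u^2 + 9*u - 41 is on top; that piece has area ∫[3,4] (-u^3 + 4*u^2 + 9*u - 36) du = 13/12.
Total enclosed area = 144 + 13/12 = 1741/12.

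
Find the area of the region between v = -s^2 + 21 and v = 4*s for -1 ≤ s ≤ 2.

54

On [-1, 2], (-s^2 + 21) - (4*s) = -s^2 - 4*s + 21 is ≥ 0 throughout, so the area is a single integral of |-s^2 - 4*s + 21|.
∫[-1,2] (-s^2 - 4*s + 21) ds = 54.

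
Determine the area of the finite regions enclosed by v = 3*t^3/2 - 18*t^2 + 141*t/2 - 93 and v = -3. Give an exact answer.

Set the curves equal: 3*t^3/2 - 18*t^2 + 141*t/2 - 93 = -3, so 3*t^3/2 - 18*t^2 + 141*t/2 - 90 = 0, which factors as 3*(t - 5)*(t - 4)*(t - 3)/2 = 0. The curves meet at t = 3, 4, 5.
On [3, 4], v = 3*t^3/2 - 18*t^2 + 141*t/2 - 93 is on top; that piece has area ∫[3,4] (3*t^3/2 - 18*t^2 + 141*t/2 - 90) dt = 3/8.
On [4, 5], v = -3 is on top; that piece has area ∫[4,5] (-(3*t^3/2 - 18*t^2 + 141*t/2 - 90)) dt = 3/8.
Total enclosed area = 3/8 + 3/8 = 3/4.

3/4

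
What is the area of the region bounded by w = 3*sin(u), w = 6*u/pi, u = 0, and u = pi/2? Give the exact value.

On [0, pi/2], (3*sin(u)) - (6*u/pi) = -6*u/pi + 3*sin(u) is ≥ 0 throughout, so the area is a single integral of |-6*u/pi + 3*sin(u)|.
∫[0,pi/2] (-6*u/pi + 3*sin(u)) du = 3 - 3*pi/4.

3 - 3*pi/4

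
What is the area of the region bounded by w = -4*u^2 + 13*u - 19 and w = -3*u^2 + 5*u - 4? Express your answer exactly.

Set the curves equal: -4*u^2 + 13*u - 19 = -3*u^2 + 5*u - 4, so -u^2 + 8*u - 15 = 0, which factors as -(u - 5)*(u - 3) = 0. The curves meet at u = 3, 5.
On [3, 5], w = -4*u^2 + 13*u - 19 is on top; that piece has area ∫[3,5] (-u^2 + 8*u - 15) du = 4/3.

4/3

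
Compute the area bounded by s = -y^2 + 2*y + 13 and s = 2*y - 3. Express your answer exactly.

Both boundary curves give s as a function of y, so integrate with respect to y. Setting them equal: -y^2 + 16 = 0, i.e. -(y - 4)*(y + 4) = 0, so they meet at y = -4, 4.
For y in [-4, 4], s = -y^2 + 2*y + 13 is on the right; area = ∫[-4,4] (-y^2 + 16) dy = 256/3.

256/3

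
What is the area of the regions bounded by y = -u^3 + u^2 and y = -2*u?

37/12

Set the curves equal: -u^3 + u^2 = -2*u, so -u^3 + u^2 + 2*u = 0, which factors as -u*(u - 2)*(u + 1) = 0. The curves meet at u = -1, 0, 2.
On [-1, 0], y = -2*u is on top; that piece has area ∫[-1,0] (-(-u^3 + u^2 + 2*u)) du = 5/12.
On [0, 2], y = -u^3 + u^2 is on top; that piece has area ∫[0,2] (-u^3 + u^2 + 2*u) du = 8/3.
Total enclosed area = 5/12 + 8/3 = 37/12.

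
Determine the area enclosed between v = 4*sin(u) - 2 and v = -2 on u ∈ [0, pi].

On [0, pi], (4*sin(u) - 2) - (-2) = 4*sin(u) is ≥ 0 throughout, so the area is a single integral of |4*sin(u)|.
∫[0,pi] (4*sin(u)) du = 8.

8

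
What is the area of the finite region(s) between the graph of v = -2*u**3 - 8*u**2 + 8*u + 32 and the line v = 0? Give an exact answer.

296/3

The curve meets the u-axis where -2*u**3 - 8*u**2 + 8*u + 32 = 0, i.e. -2*(u - 2)*(u + 2)*(u + 4) = 0, at u = -4, -2, 2.
On [-4, -2] the curve lies below the axis; ∫[-4,-2] (-2*u**3 - 8*u**2 + 8*u + 32) du = -40/3, giving area 40/3.
On [-2, 2] the curve lies above the axis; ∫[-2,2] (-2*u**3 - 8*u**2 + 8*u + 32) du = 256/3, giving area 256/3.
Total area = 40/3 + 256/3 = 296/3.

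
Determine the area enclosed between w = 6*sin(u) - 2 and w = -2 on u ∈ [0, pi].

On [0, pi], (6*sin(u) - 2) - (-2) = 6*sin(u) is ≥ 0 throughout, so the area is a single integral of |6*sin(u)|.
∫[0,pi] (6*sin(u)) du = 12.

12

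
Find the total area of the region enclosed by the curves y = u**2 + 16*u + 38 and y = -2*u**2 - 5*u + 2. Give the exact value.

Set the curves equal: u**2 + 16*u + 38 = -2*u**2 - 5*u + 2, so 3*u**2 + 21*u + 36 = 0, which factors as 3*(u + 3)*(u + 4) = 0. The curves meet at u = -4, -3.
On [-4, -3], y = -2*u**2 - 5*u + 2 is on top; that piece has area ∫[-4,-3] (-(3*u**2 + 21*u + 36)) du = 1/2.

1/2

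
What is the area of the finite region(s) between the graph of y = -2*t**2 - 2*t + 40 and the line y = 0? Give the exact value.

243

The curve meets the t-axis where -2*t**2 - 2*t + 40 = 0, i.e. -2*(t - 4)*(t + 5) = 0, at t = -5, 4.
On [-5, 4] the curve lies above the axis; ∫[-5,4] (-2*t**2 - 2*t + 40) dt = 243, giving area 243.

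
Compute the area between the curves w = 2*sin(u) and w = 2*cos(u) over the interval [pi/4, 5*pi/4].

On [pi/4, 5*pi/4], (2*sin(u)) - (2*cos(u)) = 2*sin(u) - 2*cos(u) is ≥ 0 throughout, so the area is a single integral of |2*sin(u) - 2*cos(u)|.
∫[pi/4,5*pi/4] (2*sin(u) - 2*cos(u)) du = 4*sqrt(2).

4*sqrt(2)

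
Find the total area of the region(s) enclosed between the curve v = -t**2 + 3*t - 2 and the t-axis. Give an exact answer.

The curve meets the t-axis where -t**2 + 3*t - 2 = 0, i.e. -(t - 2)*(t - 1) = 0, at t = 1, 2.
On [1, 2] the curve lies above the axis; ∫[1,2] (-t**2 + 3*t - 2) dt = 1/6, giving area 1/6.

1/6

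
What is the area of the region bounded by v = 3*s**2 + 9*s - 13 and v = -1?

125/2

Set the curves equal: 3*s**2 + 9*s - 13 = -1, so 3*s**2 + 9*s - 12 = 0, which factors as 3*(s - 1)*(s + 4) = 0. The curves meet at s = -4, 1.
On [-4, 1], v = -1 is on top; that piece has area ∫[-4,1] (-(3*s**2 + 9*s - 12)) ds = 125/2.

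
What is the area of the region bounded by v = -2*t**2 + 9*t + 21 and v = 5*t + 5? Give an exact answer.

72

Set the curves equal: -2*t**2 + 9*t + 21 = 5*t + 5, so -2*t**2 + 4*t + 16 = 0, which factors as -2*(t - 4)*(t + 2) = 0. The curves meet at t = -2, 4.
On [-2, 4], v = -2*t**2 + 9*t + 21 is on top; that piece has area ∫[-2,4] (-2*t**2 + 4*t + 16) dt = 72.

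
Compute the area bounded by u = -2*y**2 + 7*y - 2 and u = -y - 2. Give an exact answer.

Both boundary curves give u as a function of y, so integrate with respect to y. Setting them equal: -2*y**2 + 8*y = 0, i.e. -2*y*(y - 4) = 0, so they meet at y = 0, 4.
For y in [0, 4], u = -2*y**2 + 7*y - 2 is on the right; area = ∫[0,4] (-2*y**2 + 8*y) dy = 64/3.

64/3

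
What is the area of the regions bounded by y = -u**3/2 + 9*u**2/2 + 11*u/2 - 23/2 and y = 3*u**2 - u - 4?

Set the curves equal: -u**3/2 + 9*u**2/2 + 11*u/2 - 23/2 = 3*u**2 - u - 4, so -u**3/2 + 3*u**2/2 + 13*u/2 - 15/2 = 0, which factors as -(u - 5)*(u - 1)*(u + 3)/2 = 0. The curves meet at u = -3, 1, 5.
On [-3, 1], y = 3*u**2 - u - 4 is on top; that piece has area ∫[-3,1] (-(-u**3/2 + 3*u**2/2 + 13*u/2 - 15/2)) du = 32.
On [1, 5], y = -u**3/2 + 9*u**2/2 + 11*u/2 - 23/2 is on top; that piece has area ∫[1,5] (-u**3/2 + 3*u**2/2 + 13*u/2 - 15/2) du = 32.
Total enclosed area = 32 + 32 = 64.

64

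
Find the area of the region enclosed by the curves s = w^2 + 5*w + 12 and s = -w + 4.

4/3

Both boundary curves give s as a function of w, so integrate with respect to w. Setting them equal: w^2 + 6*w + 8 = 0, i.e. (w + 2)*(w + 4) = 0, so they meet at w = -4, -2.
For w in [-4, -2], s = w^2 + 5*w + 12 is on the left; area = ∫[-4,-2] (-(w^2 + 6*w + 8)) dw = 4/3.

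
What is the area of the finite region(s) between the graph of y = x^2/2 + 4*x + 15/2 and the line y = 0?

The curve meets the x-axis where x^2/2 + 4*x + 15/2 = 0, i.e. (x + 3)*(x + 5)/2 = 0, at x = -5, -3.
On [-5, -3] the curve lies below the axis; ∫[-5,-3] (x^2/2 + 4*x + 15/2) dx = -2/3, giving area 2/3.

2/3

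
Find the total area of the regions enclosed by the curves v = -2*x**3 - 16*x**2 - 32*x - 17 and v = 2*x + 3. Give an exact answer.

Set the curves equal: -2*x**3 - 16*x**2 - 32*x - 17 = 2*x + 3, so -2*x**3 - 16*x**2 - 34*x - 20 = 0, which factors as -2*(x + 1)*(x + 2)*(x + 5) = 0. The curves meet at x = -5, -2, -1.
On [-5, -2], v = 2*x + 3 is on top; that piece has area ∫[-5,-2] (-(-2*x**3 - 16*x**2 - 34*x - 20)) dx = 45/2.
On [-2, -1], v = -2*x**3 - 16*x**2 - 32*x - 17 is on top; that piece has area ∫[-2,-1] (-2*x**3 - 16*x**2 - 34*x - 20) dx = 7/6.
Total enclosed area = 45/2 + 7/6 = 71/3.

71/3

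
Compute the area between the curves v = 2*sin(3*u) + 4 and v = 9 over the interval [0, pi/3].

-4/3 + 5*pi/3

On [0, pi/3], (2*sin(3*u) + 4) - (9) = 2*sin(3*u) - 5 is ≤ 0 throughout, so the area is a single integral of |2*sin(3*u) - 5|.
∫[0,pi/3] (2*sin(3*u) - 5) du = 4/3 - 5*pi/3; the area of that piece is -4/3 + 5*pi/3.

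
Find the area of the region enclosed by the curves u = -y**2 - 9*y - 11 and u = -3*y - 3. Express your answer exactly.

Both boundary curves give u as a function of y, so integrate with respect to y. Setting them equal: -y**2 - 6*y - 8 = 0, i.e. -(y + 2)*(y + 4) = 0, so they meet at y = -4, -2.
For y in [-4, -2], u = -y**2 - 9*y - 11 is on the right; area = ∫[-4,-2] (-y**2 - 6*y - 8) dy = 4/3.

4/3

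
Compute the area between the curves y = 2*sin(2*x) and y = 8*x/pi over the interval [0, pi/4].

On [0, pi/4], (2*sin(2*x)) - (8*x/pi) = -8*x/pi + 2*sin(2*x) is ≥ 0 throughout, so the area is a single integral of |-8*x/pi + 2*sin(2*x)|.
∫[0,pi/4] (-8*x/pi + 2*sin(2*x)) dx = 1 - pi/4.

1 - pi/4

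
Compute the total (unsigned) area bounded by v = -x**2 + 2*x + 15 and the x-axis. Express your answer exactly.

256/3

The curve meets the x-axis where -x**2 + 2*x + 15 = 0, i.e. -(x - 5)*(x + 3) = 0, at x = -3, 5.
On [-3, 5] the curve lies above the axis; ∫[-3,5] (-x**2 + 2*x + 15) dx = 256/3, giving area 256/3.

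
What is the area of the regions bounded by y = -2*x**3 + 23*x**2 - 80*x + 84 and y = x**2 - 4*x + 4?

Set the curves equal: -2*x**3 + 23*x**2 - 80*x + 84 = x**2 - 4*x + 4, so -2*x**3 + 22*x**2 - 76*x + 80 = 0, which factors as -2*(x - 5)*(x - 4)*(x - 2) = 0. The curves meet at x = 2, 4, 5.
On [2, 4], y = x**2 - 4*x + 4 is on top; that piece has area ∫[2,4] (-(-2*x**3 + 22*x**2 - 76*x + 80)) dx = 16/3.
On [4, 5], y = -2*x**3 + 23*x**2 - 80*x + 84 is on top; that piece has area ∫[4,5] (-2*x**3 + 22*x**2 - 76*x + 80) dx = 5/6.
Total enclosed area = 16/3 + 5/6 = 37/6.

37/6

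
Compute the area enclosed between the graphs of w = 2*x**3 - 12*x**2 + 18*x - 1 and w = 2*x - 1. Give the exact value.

Set the curves equal: 2*x**3 - 12*x**2 + 18*x - 1 = 2*x - 1, so 2*x**3 - 12*x**2 + 16*x = 0, which factors as 2*x*(x - 4)*(x - 2) = 0. The curves meet at x = 0, 2, 4.
On [0, 2], w = 2*x**3 - 12*x**2 + 18*x - 1 is on top; that piece has area ∫[0,2] (2*x**3 - 12*x**2 + 16*x) dx = 8.
On [2, 4], w = 2*x - 1 is on top; that piece has area ∫[2,4] (-(2*x**3 - 12*x**2 + 16*x)) dx = 8.
Total enclosed area = 8 + 8 = 16.

16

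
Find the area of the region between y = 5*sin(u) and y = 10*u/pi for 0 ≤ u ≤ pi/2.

5 - 5*pi/4

On [0, pi/2], (5*sin(u)) - (10*u/pi) = -10*u/pi + 5*sin(u) is ≥ 0 throughout, so the area is a single integral of |-10*u/pi + 5*sin(u)|.
∫[0,pi/2] (-10*u/pi + 5*sin(u)) du = 5 - 5*pi/4.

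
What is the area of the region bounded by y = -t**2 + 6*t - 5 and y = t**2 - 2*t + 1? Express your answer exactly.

8/3

Set the curves equal: -t**2 + 6*t - 5 = t**2 - 2*t + 1, so -2*t**2 + 8*t - 6 = 0, which factors as -2*(t - 3)*(t - 1) = 0. The curves meet at t = 1, 3.
On [1, 3], y = -t**2 + 6*t - 5 is on top; that piece has area ∫[1,3] (-2*t**2 + 8*t - 6) dt = 8/3.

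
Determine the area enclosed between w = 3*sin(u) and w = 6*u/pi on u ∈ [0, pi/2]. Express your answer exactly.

3 - 3*pi/4

On [0, pi/2], (3*sin(u)) - (6*u/pi) = -6*u/pi + 3*sin(u) is ≥ 0 throughout, so the area is a single integral of |-6*u/pi + 3*sin(u)|.
∫[0,pi/2] (-6*u/pi + 3*sin(u)) du = 3 - 3*pi/4.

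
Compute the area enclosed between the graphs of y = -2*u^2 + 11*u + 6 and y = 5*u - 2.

Set the curves equal: -2*u^2 + 11*u + 6 = 5*u - 2, so -2*u^2 + 6*u + 8 = 0, which factors as -2*(u - 4)*(u + 1) = 0. The curves meet at u = -1, 4.
On [-1, 4], y = -2*u^2 + 11*u + 6 is on top; that piece has area ∫[-1,4] (-2*u^2 + 6*u + 8) du = 125/3.

125/3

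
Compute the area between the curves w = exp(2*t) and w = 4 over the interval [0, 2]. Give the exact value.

The difference (exp(2*t)) - (4) = exp(2*t) - 4 changes sign at t = log(2) inside [0, 2], so split the integral there.
∫[0,log(2)] (exp(2*t) - 4) dt = 3/2 - log(16); the area of that piece is -3/2 + log(16).
∫[log(2),2] (exp(2*t) - 4) dt = -10 + 4*log(2) + exp(4)/2.
Total area = (-3/2 + log(16)) + (-10 + 4*log(2) + exp(4)/2) = -23/2 + 8*log(2) + exp(4)/2.

-23/2 + 8*log(2) + exp(4)/2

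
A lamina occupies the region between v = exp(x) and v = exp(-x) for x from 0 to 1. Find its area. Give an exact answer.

-2 + exp(-1) + exp(1)

On [0, 1], (exp(x)) - (exp(-x)) = exp(x) - exp(-x) is ≥ 0 throughout, so the area is a single integral of |exp(x) - exp(-x)|.
∫[0,1] (exp(x) - exp(-x)) dx = -2 + exp(-1) + exp(1).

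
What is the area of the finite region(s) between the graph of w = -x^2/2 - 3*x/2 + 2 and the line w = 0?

The curve meets the x-axis where -x^2/2 - 3*x/2 + 2 = 0, i.e. -(x - 1)*(x + 4)/2 = 0, at x = -4, 1.
On [-4, 1] the curve lies above the axis; ∫[-4,1] (-x^2/2 - 3*x/2 + 2) dx = 125/12, giving area 125/12.

125/12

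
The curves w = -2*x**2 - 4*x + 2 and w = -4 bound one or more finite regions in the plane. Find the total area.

64/3

Set the curves equal: -2*x**2 - 4*x + 2 = -4, so -2*x**2 - 4*x + 6 = 0, which factors as -2*(x - 1)*(x + 3) = 0. The curves meet at x = -3, 1.
On [-3, 1], w = -2*x**2 - 4*x + 2 is on top; that piece has area ∫[-3,1] (-2*x**2 - 4*x + 6) dx = 64/3.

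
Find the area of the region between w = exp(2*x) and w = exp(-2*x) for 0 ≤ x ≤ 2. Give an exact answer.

On [0, 2], (exp(2*x)) - (exp(-2*x)) = exp(2*x) - exp(-2*x) is ≥ 0 throughout, so the area is a single integral of |exp(2*x) - exp(-2*x)|.
∫[0,2] (exp(2*x) - exp(-2*x)) dx = -1 + exp(-4)/2 + exp(4)/2.

-1 + exp(-4)/2 + exp(4)/2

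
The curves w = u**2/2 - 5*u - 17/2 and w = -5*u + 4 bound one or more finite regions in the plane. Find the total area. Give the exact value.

Set the curves equal: u**2/2 - 5*u - 17/2 = -5*u + 4, so u**2/2 - 25/2 = 0, which factors as (u - 5)*(u + 5)/2 = 0. The curves meet at u = -5, 5.
On [-5, 5], w = -5*u + 4 is on top; that piece has area ∫[-5,5] (-(u**2/2 - 25/2)) du = 250/3.

250/3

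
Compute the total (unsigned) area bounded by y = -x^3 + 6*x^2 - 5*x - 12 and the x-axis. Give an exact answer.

The curve meets the x-axis where -x^3 + 6*x^2 - 5*x - 12 = 0, i.e. -(x - 4)*(x - 3)*(x + 1) = 0, at x = -1, 3, 4.
On [-1, 3] the curve lies below the axis; ∫[-1,3] (-x^3 + 6*x^2 - 5*x - 12) dx = -32, giving area 32.
On [3, 4] the curve lies above the axis; ∫[3,4] (-x^3 + 6*x^2 - 5*x - 12) dx = 3/4, giving area 3/4.
Total area = 32 + 3/4 = 131/4.

131/4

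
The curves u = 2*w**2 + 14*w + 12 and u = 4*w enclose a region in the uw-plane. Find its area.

Both boundary curves give u as a function of w, so integrate with respect to w. Setting them equal: 2*w**2 + 10*w + 12 = 0, i.e. 2*(w + 2)*(w + 3) = 0, so they meet at w = -3, -2.
For w in [-3, -2], u = 2*w**2 + 14*w + 12 is on the left; area = ∫[-3,-2] (-(2*w**2 + 10*w + 12)) dw = 1/3.

1/3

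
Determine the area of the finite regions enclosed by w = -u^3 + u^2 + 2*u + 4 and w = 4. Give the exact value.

37/12

Set the curves equal: -u^3 + u^2 + 2*u + 4 = 4, so -u^3 + u^2 + 2*u = 0, which factors as -u*(u - 2)*(u + 1) = 0. The curves meet at u = -1, 0, 2.
On [-1, 0], w = 4 is on top; that piece has area ∫[-1,0] (-(-u^3 + u^2 + 2*u)) du = 5/12.
On [0, 2], w = -u^3 + u^2 + 2*u + 4 is on top; that piece has area ∫[0,2] (-u^3 + u^2 + 2*u) du = 8/3.
Total enclosed area = 5/12 + 8/3 = 37/12.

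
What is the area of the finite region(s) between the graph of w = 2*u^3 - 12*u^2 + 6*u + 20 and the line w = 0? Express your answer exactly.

81

The curve meets the u-axis where 2*u^3 - 12*u^2 + 6*u + 20 = 0, i.e. 2*(u - 5)*(u - 2)*(u + 1) = 0, at u = -1, 2, 5.
On [-1, 2] the curve lies above the axis; ∫[-1,2] (2*u^3 - 12*u^2 + 6*u + 20) du = 81/2, giving area 81/2.
On [2, 5] the curve lies below the axis; ∫[2,5] (2*u^3 - 12*u^2 + 6*u + 20) du = -81/2, giving area 81/2.
Total area = 81/2 + 81/2 = 81.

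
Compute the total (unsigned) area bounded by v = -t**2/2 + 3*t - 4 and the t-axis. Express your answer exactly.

The curve meets the t-axis where -t**2/2 + 3*t - 4 = 0, i.e. -(t - 4)*(t - 2)/2 = 0, at t = 2, 4.
On [2, 4] the curve lies above the axis; ∫[2,4] (-t**2/2 + 3*t - 4) dt = 2/3, giving area 2/3.

2/3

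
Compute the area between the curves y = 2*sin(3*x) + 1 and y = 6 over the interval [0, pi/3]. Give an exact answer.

On [0, pi/3], (2*sin(3*x) + 1) - (6) = 2*sin(3*x) - 5 is ≤ 0 throughout, so the area is a single integral of |2*sin(3*x) - 5|.
∫[0,pi/3] (2*sin(3*x) - 5) dx = 4/3 - 5*pi/3; the area of that piece is -4/3 + 5*pi/3.

-4/3 + 5*pi/3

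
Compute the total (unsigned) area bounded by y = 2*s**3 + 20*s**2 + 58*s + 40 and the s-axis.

71/3

The curve meets the s-axis where 2*s**3 + 20*s**2 + 58*s + 40 = 0, i.e. 2*(s + 1)*(s + 4)*(s + 5) = 0, at s = -5, -4, -1.
On [-5, -4] the curve lies above the axis; ∫[-5,-4] (2*s**3 + 20*s**2 + 58*s + 40) ds = 7/6, giving area 7/6.
On [-4, -1] the curve lies below the axis; ∫[-4,-1] (2*s**3 + 20*s**2 + 58*s + 40) ds = -45/2, giving area 45/2.
Total area = 7/6 + 45/2 = 71/3.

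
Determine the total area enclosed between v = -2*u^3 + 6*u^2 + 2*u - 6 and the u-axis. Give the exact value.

The curve meets the u-axis where -2*u^3 + 6*u^2 + 2*u - 6 = 0, i.e. -2*(u - 3)*(u - 1)*(u + 1) = 0, at u = -1, 1, 3.
On [-1, 1] the curve lies below the axis; ∫[-1,1] (-2*u^3 + 6*u^2 + 2*u - 6) du = -8, giving area 8.
On [1, 3] the curve lies above the axis; ∫[1,3] (-2*u^3 + 6*u^2 + 2*u - 6) du = 8, giving area 8.
Total area = 8 + 8 = 16.

16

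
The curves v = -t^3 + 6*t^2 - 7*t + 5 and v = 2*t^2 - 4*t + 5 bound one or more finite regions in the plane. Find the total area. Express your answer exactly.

37/12

Set the curves equal: -t^3 + 6*t^2 - 7*t + 5 = 2*t^2 - 4*t + 5, so -t^3 + 4*t^2 - 3*t = 0, which factors as -t*(t - 3)*(t - 1) = 0. The curves meet at t = 0, 1, 3.
On [0, 1], v = 2*t^2 - 4*t + 5 is on top; that piece has area ∫[0,1] (-(-t^3 + 4*t^2 - 3*t)) dt = 5/12.
On [1, 3], v = -t^3 + 6*t^2 - 7*t + 5 is on top; that piece has area ∫[1,3] (-t^3 + 4*t^2 - 3*t) dt = 8/3.
Total enclosed area = 5/12 + 8/3 = 37/12.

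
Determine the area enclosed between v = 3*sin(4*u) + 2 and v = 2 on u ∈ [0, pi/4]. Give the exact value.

3/2

On [0, pi/4], (3*sin(4*u) + 2) - (2) = 3*sin(4*u) is ≥ 0 throughout, so the area is a single integral of |3*sin(4*u)|.
∫[0,pi/4] (3*sin(4*u)) du = 3/2.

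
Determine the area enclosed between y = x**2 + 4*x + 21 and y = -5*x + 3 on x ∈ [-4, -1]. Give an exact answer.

The difference (x**2 + 4*x + 21) - (-5*x + 3) = x**2 + 9*x + 18 changes sign at x = -3 inside [-4, -1], so split the integral there.
∫[-4,-3] (x**2 + 9*x + 18) dx = -7/6; the area of that piece is 7/6.
∫[-3,-1] (x**2 + 9*x + 18) dx = 26/3.
Total area = 7/6 + 26/3 = 59/6.

59/6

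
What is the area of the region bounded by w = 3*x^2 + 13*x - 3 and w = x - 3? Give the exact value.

32

Set the curves equal: 3*x^2 + 13*x - 3 = x - 3, so 3*x^2 + 12*x = 0, which factors as 3*x*(x + 4) = 0. The curves meet at x = -4, 0.
On [-4, 0], w = x - 3 is on top; that piece has area ∫[-4,0] (-(3*x^2 + 12*x)) dx = 32.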